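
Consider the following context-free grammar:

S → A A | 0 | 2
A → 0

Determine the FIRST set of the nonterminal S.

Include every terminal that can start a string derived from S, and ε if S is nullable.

We compute FIRST(S) using the standard algorithm.
FIRST(A) = {0}
FIRST(S) = {0, 2}
Therefore, FIRST(S) = {0, 2}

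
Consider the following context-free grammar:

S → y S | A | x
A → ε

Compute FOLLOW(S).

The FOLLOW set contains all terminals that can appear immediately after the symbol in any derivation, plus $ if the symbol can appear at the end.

We compute FOLLOW(S) using the standard algorithm.
FOLLOW(S) starts with {$}.
FIRST(A) = {ε}
FIRST(S) = {x, y, ε}
FOLLOW(A) = {$}
FOLLOW(S) = {$}
Therefore, FOLLOW(S) = {$}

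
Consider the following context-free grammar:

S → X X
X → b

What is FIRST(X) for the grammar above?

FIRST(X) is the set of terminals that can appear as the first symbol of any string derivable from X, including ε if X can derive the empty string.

We compute FIRST(X) using the standard algorithm.
FIRST(S) = {b}
FIRST(X) = {b}
Therefore, FIRST(X) = {b}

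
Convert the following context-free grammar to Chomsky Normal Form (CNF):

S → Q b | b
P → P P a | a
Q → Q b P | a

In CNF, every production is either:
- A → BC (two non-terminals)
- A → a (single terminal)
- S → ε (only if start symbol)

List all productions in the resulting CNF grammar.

TB → b; S → b; TA → a; P → a; Q → a; S → Q TB; P → P X0; X0 → P TA; Q → Q X1; X1 → TB P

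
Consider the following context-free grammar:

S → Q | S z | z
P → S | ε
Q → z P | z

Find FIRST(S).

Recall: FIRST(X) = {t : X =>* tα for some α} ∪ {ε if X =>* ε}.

We compute FIRST(S) using the standard algorithm.
FIRST(P) = {z, ε}
FIRST(Q) = {z}
FIRST(S) = {z}
Therefore, FIRST(S) = {z}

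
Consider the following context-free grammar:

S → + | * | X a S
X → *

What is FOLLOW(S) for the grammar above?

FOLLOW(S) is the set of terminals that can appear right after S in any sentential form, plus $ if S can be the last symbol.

We compute FOLLOW(S) using the standard algorithm.
FOLLOW(S) starts with {$}.
FIRST(S) = {*, +}
FIRST(X) = {*}
FOLLOW(S) = {$}
FOLLOW(X) = {a}
Therefore, FOLLOW(S) = {$}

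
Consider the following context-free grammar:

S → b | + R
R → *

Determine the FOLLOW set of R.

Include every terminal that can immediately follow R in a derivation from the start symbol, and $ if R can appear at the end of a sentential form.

We compute FOLLOW(R) using the standard algorithm.
FOLLOW(S) starts with {$}.
FIRST(R) = {*}
FIRST(S) = {+, b}
FOLLOW(R) = {$}
FOLLOW(S) = {$}
Therefore, FOLLOW(R) = {$}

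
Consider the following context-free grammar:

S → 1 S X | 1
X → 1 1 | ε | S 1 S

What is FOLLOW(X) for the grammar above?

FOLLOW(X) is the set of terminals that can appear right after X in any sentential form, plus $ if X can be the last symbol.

We compute FOLLOW(X) using the standard algorithm.
FOLLOW(S) starts with {$}.
FIRST(S) = {1}
FIRST(X) = {1, ε}
FOLLOW(S) = {$, 1}
FOLLOW(X) = {$, 1}
Therefore, FOLLOW(X) = {$, 1}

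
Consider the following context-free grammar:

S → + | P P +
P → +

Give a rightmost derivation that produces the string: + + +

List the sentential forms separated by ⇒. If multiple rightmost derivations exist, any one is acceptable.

S ⇒ P P + ⇒ P + + ⇒ + + +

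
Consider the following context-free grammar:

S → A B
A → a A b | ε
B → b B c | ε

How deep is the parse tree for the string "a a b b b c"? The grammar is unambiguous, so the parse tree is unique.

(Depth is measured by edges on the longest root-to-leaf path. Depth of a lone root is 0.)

4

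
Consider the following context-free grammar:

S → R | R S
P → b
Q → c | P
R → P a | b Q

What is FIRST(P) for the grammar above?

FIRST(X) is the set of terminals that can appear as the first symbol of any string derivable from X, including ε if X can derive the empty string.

We compute FIRST(P) using the standard algorithm.
FIRST(P) = {b}
FIRST(Q) = {b, c}
FIRST(R) = {b}
FIRST(S) = {b}
Therefore, FIRST(P) = {b}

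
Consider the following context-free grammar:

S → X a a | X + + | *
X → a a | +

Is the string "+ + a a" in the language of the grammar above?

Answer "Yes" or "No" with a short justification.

No - no valid derivation exists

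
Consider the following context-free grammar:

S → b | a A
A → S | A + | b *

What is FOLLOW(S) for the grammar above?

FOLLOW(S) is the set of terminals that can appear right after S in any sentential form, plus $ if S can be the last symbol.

We compute FOLLOW(S) using the standard algorithm.
FOLLOW(S) starts with {$}.
FIRST(A) = {a, b}
FIRST(S) = {a, b}
FOLLOW(A) = {$, +}
FOLLOW(S) = {$, +}
Therefore, FOLLOW(S) = {$, +}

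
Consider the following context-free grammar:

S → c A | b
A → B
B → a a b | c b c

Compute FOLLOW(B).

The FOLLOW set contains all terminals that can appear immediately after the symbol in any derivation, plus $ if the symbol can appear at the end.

We compute FOLLOW(B) using the standard algorithm.
FOLLOW(S) starts with {$}.
FIRST(A) = {a, c}
FIRST(B) = {a, c}
FIRST(S) = {b, c}
FOLLOW(A) = {$}
FOLLOW(B) = {$}
FOLLOW(S) = {$}
Therefore, FOLLOW(B) = {$}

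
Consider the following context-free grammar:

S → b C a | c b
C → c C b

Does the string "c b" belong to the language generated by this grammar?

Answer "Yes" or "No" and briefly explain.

Yes - a valid derivation exists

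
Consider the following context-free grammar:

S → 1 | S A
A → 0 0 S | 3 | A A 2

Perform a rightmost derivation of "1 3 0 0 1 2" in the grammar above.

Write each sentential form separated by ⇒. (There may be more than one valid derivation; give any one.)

S ⇒ S A ⇒ S A A 2 ⇒ S A 0 0 S 2 ⇒ S A 0 0 1 2 ⇒ S 3 0 0 1 2 ⇒ 1 3 0 0 1 2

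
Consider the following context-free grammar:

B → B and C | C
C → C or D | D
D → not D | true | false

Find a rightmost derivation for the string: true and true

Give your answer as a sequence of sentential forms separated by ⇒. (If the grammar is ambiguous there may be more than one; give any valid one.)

B ⇒ B and C ⇒ B and D ⇒ B and true ⇒ C and true ⇒ D and true ⇒ true and true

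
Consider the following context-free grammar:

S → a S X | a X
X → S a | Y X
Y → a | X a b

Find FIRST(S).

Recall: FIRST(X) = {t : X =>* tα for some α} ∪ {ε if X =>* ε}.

We compute FIRST(S) using the standard algorithm.
FIRST(S) = {a}
FIRST(X) = {a}
FIRST(Y) = {a}
Therefore, FIRST(S) = {a}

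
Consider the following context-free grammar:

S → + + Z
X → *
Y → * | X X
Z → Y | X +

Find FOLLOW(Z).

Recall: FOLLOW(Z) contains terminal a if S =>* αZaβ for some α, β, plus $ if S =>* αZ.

We compute FOLLOW(Z) using the standard algorithm.
FOLLOW(S) starts with {$}.
FIRST(S) = {+}
FIRST(X) = {*}
FIRST(Y) = {*}
FIRST(Z) = {*}
FOLLOW(S) = {$}
FOLLOW(X) = {$, *, +}
FOLLOW(Y) = {$}
FOLLOW(Z) = {$}
Therefore, FOLLOW(Z) = {$}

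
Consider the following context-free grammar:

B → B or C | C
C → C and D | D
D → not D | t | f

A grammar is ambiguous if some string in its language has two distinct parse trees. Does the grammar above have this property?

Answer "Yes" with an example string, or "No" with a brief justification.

No - the grammar is unambiguous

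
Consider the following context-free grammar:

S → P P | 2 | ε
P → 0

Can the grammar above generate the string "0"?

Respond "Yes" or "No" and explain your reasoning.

No - no valid derivation exists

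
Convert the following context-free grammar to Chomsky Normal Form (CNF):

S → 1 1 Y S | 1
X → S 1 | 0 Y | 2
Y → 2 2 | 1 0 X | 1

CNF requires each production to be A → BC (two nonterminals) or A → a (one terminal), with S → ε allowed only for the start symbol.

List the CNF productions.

T1 → 1; S → 1; T0 → 0; X → 2; T2 → 2; Y → 1; S → T1 X0; X0 → T1 X1; X1 → Y S; X → S T1; X → T0 Y; Y → T2 T2; Y → T1 X2; X2 → T0 X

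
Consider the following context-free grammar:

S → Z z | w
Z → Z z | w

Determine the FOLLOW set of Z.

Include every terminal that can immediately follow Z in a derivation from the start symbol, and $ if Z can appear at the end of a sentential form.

We compute FOLLOW(Z) using the standard algorithm.
FOLLOW(S) starts with {$}.
FIRST(S) = {w}
FIRST(Z) = {w}
FOLLOW(S) = {$}
FOLLOW(Z) = {z}
Therefore, FOLLOW(Z) = {z}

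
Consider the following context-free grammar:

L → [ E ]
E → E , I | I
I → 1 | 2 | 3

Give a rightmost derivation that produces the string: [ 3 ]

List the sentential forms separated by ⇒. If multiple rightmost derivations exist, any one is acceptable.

L ⇒ [ E ] ⇒ [ I ] ⇒ [ 3 ]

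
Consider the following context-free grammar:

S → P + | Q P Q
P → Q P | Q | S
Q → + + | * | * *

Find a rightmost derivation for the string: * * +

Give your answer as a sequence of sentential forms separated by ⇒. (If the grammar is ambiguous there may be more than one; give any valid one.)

S ⇒ P + ⇒ Q + ⇒ * * +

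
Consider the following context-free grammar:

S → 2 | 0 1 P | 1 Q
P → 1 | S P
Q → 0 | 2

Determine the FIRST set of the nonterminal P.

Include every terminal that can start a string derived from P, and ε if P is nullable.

We compute FIRST(P) using the standard algorithm.
FIRST(P) = {0, 1, 2}
FIRST(Q) = {0, 2}
FIRST(S) = {0, 1, 2}
Therefore, FIRST(P) = {0, 1, 2}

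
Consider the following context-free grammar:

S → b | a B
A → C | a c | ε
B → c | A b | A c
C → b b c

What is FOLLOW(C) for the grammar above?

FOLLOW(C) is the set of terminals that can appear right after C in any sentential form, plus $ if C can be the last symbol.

We compute FOLLOW(C) using the standard algorithm.
FOLLOW(S) starts with {$}.
FIRST(A) = {a, b, ε}
FIRST(B) = {a, b, c}
FIRST(C) = {b}
FIRST(S) = {a, b}
FOLLOW(A) = {b, c}
FOLLOW(B) = {$}
FOLLOW(C) = {b, c}
FOLLOW(S) = {$}
Therefore, FOLLOW(C) = {b, c}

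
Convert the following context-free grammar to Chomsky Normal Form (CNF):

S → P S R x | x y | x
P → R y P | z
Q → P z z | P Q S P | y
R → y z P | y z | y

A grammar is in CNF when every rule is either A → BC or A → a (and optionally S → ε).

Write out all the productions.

TX → x; TY → y; S → x; P → z; TZ → z; Q → y; R → y; S → P X0; X0 → S X1; X1 → R TX; S → TX TY; P → R X2; X2 → TY P; Q → P X3; X3 → TZ TZ; Q → P X4; X4 → Q X5; X5 → S P; R → TY X6; X6 → TZ P; R → TY TZ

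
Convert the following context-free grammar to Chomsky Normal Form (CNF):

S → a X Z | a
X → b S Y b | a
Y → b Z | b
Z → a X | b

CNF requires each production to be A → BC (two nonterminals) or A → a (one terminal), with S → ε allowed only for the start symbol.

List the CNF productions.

TA → a; S → a; TB → b; X → a; Y → b; Z → b; S → TA X0; X0 → X Z; X → TB X1; X1 → S X2; X2 → Y TB; Y → TB Z; Z → TA X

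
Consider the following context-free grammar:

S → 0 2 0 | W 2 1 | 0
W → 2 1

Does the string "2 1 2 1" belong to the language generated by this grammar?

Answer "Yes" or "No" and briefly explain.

Yes - a valid derivation exists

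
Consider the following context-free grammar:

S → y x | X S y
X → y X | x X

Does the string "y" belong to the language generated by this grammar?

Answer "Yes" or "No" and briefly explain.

No - no valid derivation exists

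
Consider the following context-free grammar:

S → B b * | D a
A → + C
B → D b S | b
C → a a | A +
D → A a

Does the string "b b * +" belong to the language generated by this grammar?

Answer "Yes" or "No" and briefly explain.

No - no valid derivation exists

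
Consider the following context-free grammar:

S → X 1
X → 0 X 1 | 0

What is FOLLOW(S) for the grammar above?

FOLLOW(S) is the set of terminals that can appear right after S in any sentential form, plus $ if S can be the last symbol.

We compute FOLLOW(S) using the standard algorithm.
FOLLOW(S) starts with {$}.
FIRST(S) = {0}
FIRST(X) = {0}
FOLLOW(S) = {$}
FOLLOW(X) = {1}
Therefore, FOLLOW(S) = {$}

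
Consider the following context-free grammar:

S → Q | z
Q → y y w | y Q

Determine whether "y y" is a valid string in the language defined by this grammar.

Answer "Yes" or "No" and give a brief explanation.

No - no valid derivation exists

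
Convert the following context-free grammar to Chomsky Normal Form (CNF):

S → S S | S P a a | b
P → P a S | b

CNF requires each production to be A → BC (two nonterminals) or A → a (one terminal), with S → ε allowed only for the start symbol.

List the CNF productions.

TA → a; S → b; P → b; S → S S; S → S X0; X0 → P X1; X1 → TA TA; P → P X2; X2 → TA S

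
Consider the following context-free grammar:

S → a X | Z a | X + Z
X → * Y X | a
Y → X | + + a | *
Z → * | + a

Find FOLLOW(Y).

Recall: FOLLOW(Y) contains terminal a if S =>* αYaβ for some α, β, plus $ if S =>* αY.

We compute FOLLOW(Y) using the standard algorithm.
FOLLOW(S) starts with {$}.
FIRST(S) = {*, +, a}
FIRST(X) = {*, a}
FIRST(Y) = {*, +, a}
FIRST(Z) = {*, +}
FOLLOW(S) = {$}
FOLLOW(X) = {$, *, +, a}
FOLLOW(Y) = {*, a}
FOLLOW(Z) = {$, a}
Therefore, FOLLOW(Y) = {*, a}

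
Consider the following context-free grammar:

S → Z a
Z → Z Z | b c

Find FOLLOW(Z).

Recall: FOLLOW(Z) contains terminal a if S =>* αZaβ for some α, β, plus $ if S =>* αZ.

We compute FOLLOW(Z) using the standard algorithm.
FOLLOW(S) starts with {$}.
FIRST(S) = {b}
FIRST(Z) = {b}
FOLLOW(S) = {$}
FOLLOW(Z) = {a, b}
Therefore, FOLLOW(Z) = {a, b}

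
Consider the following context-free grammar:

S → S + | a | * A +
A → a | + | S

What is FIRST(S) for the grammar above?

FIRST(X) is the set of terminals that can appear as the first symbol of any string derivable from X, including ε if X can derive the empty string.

We compute FIRST(S) using the standard algorithm.
FIRST(A) = {*, +, a}
FIRST(S) = {*, a}
Therefore, FIRST(S) = {*, a}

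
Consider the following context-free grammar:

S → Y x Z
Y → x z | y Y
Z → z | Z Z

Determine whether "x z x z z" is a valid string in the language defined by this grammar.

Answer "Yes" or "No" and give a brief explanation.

Yes - a valid derivation exists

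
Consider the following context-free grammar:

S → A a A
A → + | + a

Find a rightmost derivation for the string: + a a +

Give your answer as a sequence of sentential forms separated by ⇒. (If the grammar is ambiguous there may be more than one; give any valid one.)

S ⇒ A a A ⇒ A a + ⇒ + a a +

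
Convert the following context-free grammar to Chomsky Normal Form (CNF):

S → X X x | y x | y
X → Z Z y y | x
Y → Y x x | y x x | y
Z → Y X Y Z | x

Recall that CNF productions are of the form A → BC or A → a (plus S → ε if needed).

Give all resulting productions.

TX → x; TY → y; S → y; X → x; Y → y; Z → x; S → X X0; X0 → X TX; S → TY TX; X → Z X1; X1 → Z X2; X2 → TY TY; Y → Y X3; X3 → TX TX; Y → TY X4; X4 → TX TX; Z → Y X5; X5 → X X6; X6 → Y Z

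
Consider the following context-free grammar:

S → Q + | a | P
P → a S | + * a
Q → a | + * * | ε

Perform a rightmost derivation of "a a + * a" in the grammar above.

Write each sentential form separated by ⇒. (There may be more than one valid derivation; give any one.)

S ⇒ P ⇒ a S ⇒ a P ⇒ a a S ⇒ a a P ⇒ a a + * a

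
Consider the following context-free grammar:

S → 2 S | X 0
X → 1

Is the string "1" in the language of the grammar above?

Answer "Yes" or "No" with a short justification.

No - no valid derivation exists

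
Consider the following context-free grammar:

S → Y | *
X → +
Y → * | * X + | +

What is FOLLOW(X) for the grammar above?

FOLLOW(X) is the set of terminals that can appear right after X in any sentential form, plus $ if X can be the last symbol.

We compute FOLLOW(X) using the standard algorithm.
FOLLOW(S) starts with {$}.
FIRST(S) = {*, +}
FIRST(X) = {+}
FIRST(Y) = {*, +}
FOLLOW(S) = {$}
FOLLOW(X) = {+}
FOLLOW(Y) = {$}
Therefore, FOLLOW(X) = {+}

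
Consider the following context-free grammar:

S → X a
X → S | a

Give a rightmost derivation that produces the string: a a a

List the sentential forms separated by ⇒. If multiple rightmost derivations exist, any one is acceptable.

S ⇒ X a ⇒ S a ⇒ X a a ⇒ a a a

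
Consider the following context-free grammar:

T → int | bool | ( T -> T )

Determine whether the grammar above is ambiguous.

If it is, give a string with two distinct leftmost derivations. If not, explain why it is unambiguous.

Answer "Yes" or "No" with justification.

No - the grammar is unambiguous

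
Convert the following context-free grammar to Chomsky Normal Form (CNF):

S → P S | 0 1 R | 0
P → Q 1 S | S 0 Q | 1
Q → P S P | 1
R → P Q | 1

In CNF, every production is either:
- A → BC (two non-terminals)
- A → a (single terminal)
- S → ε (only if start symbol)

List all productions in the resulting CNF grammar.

T0 → 0; T1 → 1; S → 0; P → 1; Q → 1; R → 1; S → P S; S → T0 X0; X0 → T1 R; P → Q X1; X1 → T1 S; P → S X2; X2 → T0 Q; Q → P X3; X3 → S P; R → P Q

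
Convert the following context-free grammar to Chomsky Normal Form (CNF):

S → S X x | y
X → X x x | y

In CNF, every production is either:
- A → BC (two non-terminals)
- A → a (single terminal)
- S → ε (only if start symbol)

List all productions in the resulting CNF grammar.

TX → x; S → y; X → y; S → S X0; X0 → X TX; X → X X1; X1 → TX TX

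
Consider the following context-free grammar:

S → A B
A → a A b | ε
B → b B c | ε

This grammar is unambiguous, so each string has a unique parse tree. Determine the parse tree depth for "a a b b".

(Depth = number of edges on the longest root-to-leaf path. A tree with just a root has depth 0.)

4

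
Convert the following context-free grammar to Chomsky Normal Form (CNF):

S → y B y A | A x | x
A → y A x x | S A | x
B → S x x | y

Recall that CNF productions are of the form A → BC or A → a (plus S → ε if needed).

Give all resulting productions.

TY → y; TX → x; S → x; A → x; B → y; S → TY X0; X0 → B X1; X1 → TY A; S → A TX; A → TY X2; X2 → A X3; X3 → TX TX; A → S A; B → S X4; X4 → TX TX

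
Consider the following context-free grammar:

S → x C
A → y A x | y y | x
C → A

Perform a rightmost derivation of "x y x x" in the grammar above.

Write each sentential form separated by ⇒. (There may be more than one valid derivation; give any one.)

S ⇒ x C ⇒ x A ⇒ x y A x ⇒ x y x x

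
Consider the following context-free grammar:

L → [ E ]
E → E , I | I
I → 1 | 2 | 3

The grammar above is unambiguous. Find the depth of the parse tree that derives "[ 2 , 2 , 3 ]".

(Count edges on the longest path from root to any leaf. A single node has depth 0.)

5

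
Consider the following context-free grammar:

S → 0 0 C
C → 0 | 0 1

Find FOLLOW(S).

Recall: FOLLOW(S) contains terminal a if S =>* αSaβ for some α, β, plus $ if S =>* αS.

We compute FOLLOW(S) using the standard algorithm.
FOLLOW(S) starts with {$}.
FIRST(C) = {0}
FIRST(S) = {0}
FOLLOW(C) = {$}
FOLLOW(S) = {$}
Therefore, FOLLOW(S) = {$}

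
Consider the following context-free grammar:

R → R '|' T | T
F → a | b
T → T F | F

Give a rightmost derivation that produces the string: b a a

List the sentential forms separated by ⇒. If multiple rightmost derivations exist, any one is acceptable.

R ⇒ T ⇒ T F ⇒ T a ⇒ T F a ⇒ T a a ⇒ F a a ⇒ b a a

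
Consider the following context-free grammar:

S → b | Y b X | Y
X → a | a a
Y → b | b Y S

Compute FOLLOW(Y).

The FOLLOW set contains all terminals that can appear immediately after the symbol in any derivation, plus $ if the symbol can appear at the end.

We compute FOLLOW(Y) using the standard algorithm.
FOLLOW(S) starts with {$}.
FIRST(S) = {b}
FIRST(X) = {a}
FIRST(Y) = {b}
FOLLOW(S) = {$, b}
FOLLOW(X) = {$, b}
FOLLOW(Y) = {$, b}
Therefore, FOLLOW(Y) = {$, b}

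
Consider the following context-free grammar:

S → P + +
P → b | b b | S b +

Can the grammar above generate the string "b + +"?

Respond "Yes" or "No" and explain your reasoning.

Yes - a valid derivation exists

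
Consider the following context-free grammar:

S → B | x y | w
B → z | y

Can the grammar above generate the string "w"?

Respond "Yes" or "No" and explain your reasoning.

Yes - a valid derivation exists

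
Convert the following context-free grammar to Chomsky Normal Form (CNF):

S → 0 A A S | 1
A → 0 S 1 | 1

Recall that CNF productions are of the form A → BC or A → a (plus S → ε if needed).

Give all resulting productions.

T0 → 0; S → 1; T1 → 1; A → 1; S → T0 X0; X0 → A X1; X1 → A S; A → T0 X2; X2 → S T1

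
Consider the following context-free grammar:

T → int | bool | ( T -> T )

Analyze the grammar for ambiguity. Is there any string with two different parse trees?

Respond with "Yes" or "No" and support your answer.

No - the grammar is unambiguous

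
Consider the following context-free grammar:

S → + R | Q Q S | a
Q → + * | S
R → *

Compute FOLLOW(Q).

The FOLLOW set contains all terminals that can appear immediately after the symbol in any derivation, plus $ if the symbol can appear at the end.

We compute FOLLOW(Q) using the standard algorithm.
FOLLOW(S) starts with {$}.
FIRST(Q) = {+, a}
FIRST(R) = {*}
FIRST(S) = {+, a}
FOLLOW(Q) = {+, a}
FOLLOW(R) = {$, +, a}
FOLLOW(S) = {$, +, a}
Therefore, FOLLOW(Q) = {+, a}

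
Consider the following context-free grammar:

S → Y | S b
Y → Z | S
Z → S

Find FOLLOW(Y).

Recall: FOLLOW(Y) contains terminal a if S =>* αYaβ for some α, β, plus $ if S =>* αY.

We compute FOLLOW(Y) using the standard algorithm.
FOLLOW(S) starts with {$}.
FIRST(S) = {}
FIRST(Y) = {}
FIRST(Z) = {}
FOLLOW(S) = {$, b}
FOLLOW(Y) = {$, b}
FOLLOW(Z) = {$, b}
Therefore, FOLLOW(Y) = {$, b}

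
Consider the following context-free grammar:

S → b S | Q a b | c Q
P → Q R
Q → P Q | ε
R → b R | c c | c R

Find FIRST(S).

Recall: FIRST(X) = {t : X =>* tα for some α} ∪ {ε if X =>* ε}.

We compute FIRST(S) using the standard algorithm.
FIRST(P) = {b, c}
FIRST(Q) = {b, c, ε}
FIRST(R) = {b, c}
FIRST(S) = {a, b, c}
Therefore, FIRST(S) = {a, b, c}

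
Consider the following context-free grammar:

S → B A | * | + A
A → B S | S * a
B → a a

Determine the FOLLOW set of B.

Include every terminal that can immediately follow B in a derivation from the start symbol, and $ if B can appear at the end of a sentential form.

We compute FOLLOW(B) using the standard algorithm.
FOLLOW(S) starts with {$}.
FIRST(A) = {*, +, a}
FIRST(B) = {a}
FIRST(S) = {*, +, a}
FOLLOW(A) = {$, *}
FOLLOW(B) = {*, +, a}
FOLLOW(S) = {$, *}
Therefore, FOLLOW(B) = {*, +, a}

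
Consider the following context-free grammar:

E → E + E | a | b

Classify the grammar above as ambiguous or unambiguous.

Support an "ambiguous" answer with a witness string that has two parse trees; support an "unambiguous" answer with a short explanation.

Ambiguous - the string 'a + b + a + b + a' has two distinct parse trees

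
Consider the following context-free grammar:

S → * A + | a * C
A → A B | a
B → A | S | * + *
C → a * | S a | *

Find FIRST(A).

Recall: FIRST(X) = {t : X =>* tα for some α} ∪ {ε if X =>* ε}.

We compute FIRST(A) using the standard algorithm.
FIRST(A) = {a}
FIRST(B) = {*, a}
FIRST(C) = {*, a}
FIRST(S) = {*, a}
Therefore, FIRST(A) = {a}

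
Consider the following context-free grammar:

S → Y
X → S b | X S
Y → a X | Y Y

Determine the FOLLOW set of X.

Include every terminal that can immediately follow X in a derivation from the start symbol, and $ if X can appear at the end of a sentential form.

We compute FOLLOW(X) using the standard algorithm.
FOLLOW(S) starts with {$}.
FIRST(S) = {a}
FIRST(X) = {a}
FIRST(Y) = {a}
FOLLOW(S) = {$, a, b}
FOLLOW(X) = {$, a, b}
FOLLOW(Y) = {$, a, b}
Therefore, FOLLOW(X) = {$, a, b}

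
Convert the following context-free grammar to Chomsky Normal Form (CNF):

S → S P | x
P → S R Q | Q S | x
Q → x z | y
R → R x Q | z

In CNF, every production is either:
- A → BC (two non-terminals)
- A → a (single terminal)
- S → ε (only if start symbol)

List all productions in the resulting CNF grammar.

S → x; P → x; TX → x; TZ → z; Q → y; R → z; S → S P; P → S X0; X0 → R Q; P → Q S; Q → TX TZ; R → R X1; X1 → TX Q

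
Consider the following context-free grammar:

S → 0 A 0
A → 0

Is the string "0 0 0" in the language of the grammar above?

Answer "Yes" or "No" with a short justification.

Yes - a valid derivation exists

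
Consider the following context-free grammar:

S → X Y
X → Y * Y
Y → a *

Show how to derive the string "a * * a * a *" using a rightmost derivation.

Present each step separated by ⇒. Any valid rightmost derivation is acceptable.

S ⇒ X Y ⇒ X a * ⇒ Y * Y a * ⇒ Y * a * a * ⇒ a * * a * a *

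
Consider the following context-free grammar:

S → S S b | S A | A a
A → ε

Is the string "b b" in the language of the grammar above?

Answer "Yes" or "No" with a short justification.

No - no valid derivation exists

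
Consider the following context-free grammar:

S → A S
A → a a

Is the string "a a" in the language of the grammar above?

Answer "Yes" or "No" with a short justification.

No - no valid derivation exists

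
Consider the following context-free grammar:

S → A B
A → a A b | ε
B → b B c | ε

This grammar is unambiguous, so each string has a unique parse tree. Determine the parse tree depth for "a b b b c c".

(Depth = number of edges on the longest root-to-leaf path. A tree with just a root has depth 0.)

4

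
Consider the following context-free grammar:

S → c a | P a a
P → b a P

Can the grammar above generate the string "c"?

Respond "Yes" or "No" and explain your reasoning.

No - no valid derivation exists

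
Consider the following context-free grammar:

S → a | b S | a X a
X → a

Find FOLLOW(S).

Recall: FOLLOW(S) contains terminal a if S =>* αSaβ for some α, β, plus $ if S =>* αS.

We compute FOLLOW(S) using the standard algorithm.
FOLLOW(S) starts with {$}.
FIRST(S) = {a, b}
FIRST(X) = {a}
FOLLOW(S) = {$}
FOLLOW(X) = {a}
Therefore, FOLLOW(S) = {$}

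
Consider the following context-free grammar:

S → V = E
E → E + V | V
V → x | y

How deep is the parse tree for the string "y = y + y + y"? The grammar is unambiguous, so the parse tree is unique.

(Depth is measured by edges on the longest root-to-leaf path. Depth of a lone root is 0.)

5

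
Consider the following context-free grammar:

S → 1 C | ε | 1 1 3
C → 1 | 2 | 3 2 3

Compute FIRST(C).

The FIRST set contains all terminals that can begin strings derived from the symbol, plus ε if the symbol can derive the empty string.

We compute FIRST(C) using the standard algorithm.
FIRST(C) = {1, 2, 3}
FIRST(S) = {1, ε}
Therefore, FIRST(C) = {1, 2, 3}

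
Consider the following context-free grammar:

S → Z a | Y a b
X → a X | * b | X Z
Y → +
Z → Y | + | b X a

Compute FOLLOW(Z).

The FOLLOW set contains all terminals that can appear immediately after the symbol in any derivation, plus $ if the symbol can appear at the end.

We compute FOLLOW(Z) using the standard algorithm.
FOLLOW(S) starts with {$}.
FIRST(S) = {+, b}
FIRST(X) = {*, a}
FIRST(Y) = {+}
FIRST(Z) = {+, b}
FOLLOW(S) = {$}
FOLLOW(X) = {+, a, b}
FOLLOW(Y) = {+, a, b}
FOLLOW(Z) = {+, a, b}
Therefore, FOLLOW(Z) = {+, a, b}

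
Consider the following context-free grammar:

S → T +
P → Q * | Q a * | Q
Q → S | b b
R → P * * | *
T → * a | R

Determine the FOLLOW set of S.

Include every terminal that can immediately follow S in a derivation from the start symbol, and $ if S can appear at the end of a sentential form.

We compute FOLLOW(S) using the standard algorithm.
FOLLOW(S) starts with {$}.
FIRST(P) = {*, b}
FIRST(Q) = {*, b}
FIRST(R) = {*, b}
FIRST(S) = {*, b}
FIRST(T) = {*, b}
FOLLOW(P) = {*}
FOLLOW(Q) = {*, a}
FOLLOW(R) = {+}
FOLLOW(S) = {$, *, a}
FOLLOW(T) = {+}
Therefore, FOLLOW(S) = {$, *, a}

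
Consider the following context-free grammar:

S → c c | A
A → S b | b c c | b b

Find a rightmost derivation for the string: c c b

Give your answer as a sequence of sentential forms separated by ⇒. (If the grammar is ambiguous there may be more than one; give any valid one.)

S ⇒ A ⇒ S b ⇒ c c b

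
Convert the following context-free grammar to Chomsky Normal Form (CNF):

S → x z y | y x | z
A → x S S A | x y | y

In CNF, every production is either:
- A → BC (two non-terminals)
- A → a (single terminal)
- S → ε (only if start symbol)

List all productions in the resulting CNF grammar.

TX → x; TZ → z; TY → y; S → z; A → y; S → TX X0; X0 → TZ TY; S → TY TX; A → TX X1; X1 → S X2; X2 → S A; A → TX TY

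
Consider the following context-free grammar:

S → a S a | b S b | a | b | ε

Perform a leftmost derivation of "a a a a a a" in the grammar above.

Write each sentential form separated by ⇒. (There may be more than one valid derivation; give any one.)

S ⇒ a S a ⇒ a a S a a ⇒ a a a S a a a ⇒ a a a a a a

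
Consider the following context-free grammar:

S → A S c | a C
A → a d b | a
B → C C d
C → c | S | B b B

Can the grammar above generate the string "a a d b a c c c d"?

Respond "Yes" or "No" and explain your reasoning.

No - no valid derivation exists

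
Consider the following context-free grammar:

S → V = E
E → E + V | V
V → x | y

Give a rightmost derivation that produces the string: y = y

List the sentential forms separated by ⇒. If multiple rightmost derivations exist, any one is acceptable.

S ⇒ V = E ⇒ V = V ⇒ V = y ⇒ y = y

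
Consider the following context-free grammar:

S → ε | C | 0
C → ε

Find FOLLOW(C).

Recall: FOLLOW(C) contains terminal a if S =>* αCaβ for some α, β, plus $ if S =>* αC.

We compute FOLLOW(C) using the standard algorithm.
FOLLOW(S) starts with {$}.
FIRST(C) = {ε}
FIRST(S) = {0, ε}
FOLLOW(C) = {$}
FOLLOW(S) = {$}
Therefore, FOLLOW(C) = {$}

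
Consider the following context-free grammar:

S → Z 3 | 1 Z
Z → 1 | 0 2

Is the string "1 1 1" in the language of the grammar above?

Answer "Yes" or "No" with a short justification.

No - no valid derivation exists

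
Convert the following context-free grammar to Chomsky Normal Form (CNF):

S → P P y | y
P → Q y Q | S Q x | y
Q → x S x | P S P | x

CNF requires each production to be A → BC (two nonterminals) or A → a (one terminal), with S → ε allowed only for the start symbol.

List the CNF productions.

TY → y; S → y; TX → x; P → y; Q → x; S → P X0; X0 → P TY; P → Q X1; X1 → TY Q; P → S X2; X2 → Q TX; Q → TX X3; X3 → S TX; Q → P X4; X4 → S P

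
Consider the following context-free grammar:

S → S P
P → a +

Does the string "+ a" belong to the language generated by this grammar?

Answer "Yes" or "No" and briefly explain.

No - no valid derivation exists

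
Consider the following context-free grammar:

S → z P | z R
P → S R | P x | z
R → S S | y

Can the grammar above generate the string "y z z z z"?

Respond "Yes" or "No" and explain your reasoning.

No - no valid derivation exists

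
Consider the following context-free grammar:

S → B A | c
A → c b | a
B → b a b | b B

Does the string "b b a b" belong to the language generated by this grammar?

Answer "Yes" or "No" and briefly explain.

No - no valid derivation exists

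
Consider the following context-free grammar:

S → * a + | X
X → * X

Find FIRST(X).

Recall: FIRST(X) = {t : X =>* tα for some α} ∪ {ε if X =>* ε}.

We compute FIRST(X) using the standard algorithm.
FIRST(S) = {*}
FIRST(X) = {*}
Therefore, FIRST(X) = {*}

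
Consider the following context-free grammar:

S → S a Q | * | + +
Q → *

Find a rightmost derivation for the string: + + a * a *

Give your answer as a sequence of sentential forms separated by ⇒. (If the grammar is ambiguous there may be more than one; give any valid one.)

S ⇒ S a Q ⇒ S a * ⇒ S a Q a * ⇒ S a * a * ⇒ + + a * a *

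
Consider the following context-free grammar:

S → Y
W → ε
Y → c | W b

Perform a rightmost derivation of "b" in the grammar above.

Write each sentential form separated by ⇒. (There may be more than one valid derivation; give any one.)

S ⇒ Y ⇒ W b ⇒ b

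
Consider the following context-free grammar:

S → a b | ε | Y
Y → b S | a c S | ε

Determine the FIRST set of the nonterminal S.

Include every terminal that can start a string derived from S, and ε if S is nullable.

We compute FIRST(S) using the standard algorithm.
FIRST(S) = {a, b, ε}
FIRST(Y) = {a, b, ε}
Therefore, FIRST(S) = {a, b, ε}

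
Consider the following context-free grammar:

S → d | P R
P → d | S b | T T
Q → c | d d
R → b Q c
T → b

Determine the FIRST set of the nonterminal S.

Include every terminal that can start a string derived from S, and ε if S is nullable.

We compute FIRST(S) using the standard algorithm.
FIRST(P) = {b, d}
FIRST(Q) = {c, d}
FIRST(R) = {b}
FIRST(S) = {b, d}
FIRST(T) = {b}
Therefore, FIRST(S) = {b, d}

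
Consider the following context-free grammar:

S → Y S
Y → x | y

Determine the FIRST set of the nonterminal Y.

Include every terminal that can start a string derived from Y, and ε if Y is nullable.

We compute FIRST(Y) using the standard algorithm.
FIRST(S) = {x, y}
FIRST(Y) = {x, y}
Therefore, FIRST(Y) = {x, y}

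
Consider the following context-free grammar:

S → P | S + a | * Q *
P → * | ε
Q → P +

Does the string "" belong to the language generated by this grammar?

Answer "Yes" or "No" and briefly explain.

Yes - a valid derivation exists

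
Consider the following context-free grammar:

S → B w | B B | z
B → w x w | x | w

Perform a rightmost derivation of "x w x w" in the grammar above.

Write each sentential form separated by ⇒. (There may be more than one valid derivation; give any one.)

S ⇒ B B ⇒ B w x w ⇒ x w x w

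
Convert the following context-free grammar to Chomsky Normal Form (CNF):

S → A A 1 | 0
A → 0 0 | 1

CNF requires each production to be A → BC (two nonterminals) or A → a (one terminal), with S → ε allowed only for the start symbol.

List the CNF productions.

T1 → 1; S → 0; T0 → 0; A → 1; S → A X0; X0 → A T1; A → T0 T0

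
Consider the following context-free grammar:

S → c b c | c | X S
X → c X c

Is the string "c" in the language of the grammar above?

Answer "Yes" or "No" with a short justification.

Yes - a valid derivation exists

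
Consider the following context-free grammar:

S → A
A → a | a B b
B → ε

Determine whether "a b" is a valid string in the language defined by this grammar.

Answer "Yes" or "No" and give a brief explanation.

Yes - a valid derivation exists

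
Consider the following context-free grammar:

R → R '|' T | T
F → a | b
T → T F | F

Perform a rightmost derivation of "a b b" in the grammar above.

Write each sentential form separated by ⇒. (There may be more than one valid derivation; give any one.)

R ⇒ T ⇒ T F ⇒ T b ⇒ T F b ⇒ T b b ⇒ F b b ⇒ a b b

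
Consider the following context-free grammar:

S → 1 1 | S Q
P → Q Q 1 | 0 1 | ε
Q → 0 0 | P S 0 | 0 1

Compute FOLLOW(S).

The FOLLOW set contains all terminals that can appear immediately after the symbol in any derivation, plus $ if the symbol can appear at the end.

We compute FOLLOW(S) using the standard algorithm.
FOLLOW(S) starts with {$}.
FIRST(P) = {0, 1, ε}
FIRST(Q) = {0, 1}
FIRST(S) = {1}
FOLLOW(P) = {1}
FOLLOW(Q) = {$, 0, 1}
FOLLOW(S) = {$, 0, 1}
Therefore, FOLLOW(S) = {$, 0, 1}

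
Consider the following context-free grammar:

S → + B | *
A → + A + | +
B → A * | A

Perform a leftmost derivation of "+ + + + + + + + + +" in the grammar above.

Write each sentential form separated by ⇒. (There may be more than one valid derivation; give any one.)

S ⇒ + B ⇒ + A ⇒ + + A + ⇒ + + + A + + ⇒ + + + + A + + + ⇒ + + + + + A + + + + ⇒ + + + + + + + + + +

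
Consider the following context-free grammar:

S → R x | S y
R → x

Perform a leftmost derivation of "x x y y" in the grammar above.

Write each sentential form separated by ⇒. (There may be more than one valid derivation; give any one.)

S ⇒ S y ⇒ S y y ⇒ R x y y ⇒ x x y y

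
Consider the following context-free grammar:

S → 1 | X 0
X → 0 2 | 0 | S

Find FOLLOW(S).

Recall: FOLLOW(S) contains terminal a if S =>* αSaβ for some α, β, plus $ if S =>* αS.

We compute FOLLOW(S) using the standard algorithm.
FOLLOW(S) starts with {$}.
FIRST(S) = {0, 1}
FIRST(X) = {0, 1}
FOLLOW(S) = {$, 0}
FOLLOW(X) = {0}
Therefore, FOLLOW(S) = {$, 0}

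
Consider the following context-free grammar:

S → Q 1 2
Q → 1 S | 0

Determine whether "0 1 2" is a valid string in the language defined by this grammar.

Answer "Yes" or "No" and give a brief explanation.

Yes - a valid derivation exists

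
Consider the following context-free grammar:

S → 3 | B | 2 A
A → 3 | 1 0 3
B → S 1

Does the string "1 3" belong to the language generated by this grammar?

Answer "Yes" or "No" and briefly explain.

No - no valid derivation exists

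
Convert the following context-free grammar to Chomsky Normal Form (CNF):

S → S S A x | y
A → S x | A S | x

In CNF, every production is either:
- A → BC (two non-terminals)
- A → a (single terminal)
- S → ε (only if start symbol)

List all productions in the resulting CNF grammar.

TX → x; S → y; A → x; S → S X0; X0 → S X1; X1 → A TX; A → S TX; A → A S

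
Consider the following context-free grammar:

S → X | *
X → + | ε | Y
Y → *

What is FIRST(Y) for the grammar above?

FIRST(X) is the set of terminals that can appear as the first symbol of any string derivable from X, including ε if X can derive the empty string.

We compute FIRST(Y) using the standard algorithm.
FIRST(S) = {*, +, ε}
FIRST(X) = {*, +, ε}
FIRST(Y) = {*}
Therefore, FIRST(Y) = {*}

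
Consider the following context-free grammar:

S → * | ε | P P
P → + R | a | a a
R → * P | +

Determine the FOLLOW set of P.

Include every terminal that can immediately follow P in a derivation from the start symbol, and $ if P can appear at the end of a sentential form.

We compute FOLLOW(P) using the standard algorithm.
FOLLOW(S) starts with {$}.
FIRST(P) = {+, a}
FIRST(R) = {*, +}
FIRST(S) = {*, +, a, ε}
FOLLOW(P) = {$, +, a}
FOLLOW(R) = {$, +, a}
FOLLOW(S) = {$}
Therefore, FOLLOW(P) = {$, +, a}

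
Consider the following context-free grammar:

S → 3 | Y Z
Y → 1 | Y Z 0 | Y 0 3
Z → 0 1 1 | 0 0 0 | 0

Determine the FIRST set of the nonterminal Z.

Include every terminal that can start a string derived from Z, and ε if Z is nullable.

We compute FIRST(Z) using the standard algorithm.
FIRST(S) = {1, 3}
FIRST(Y) = {1}
FIRST(Z) = {0}
Therefore, FIRST(Z) = {0}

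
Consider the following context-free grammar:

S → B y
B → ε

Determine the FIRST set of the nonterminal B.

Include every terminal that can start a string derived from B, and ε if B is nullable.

We compute FIRST(B) using the standard algorithm.
FIRST(B) = {ε}
FIRST(S) = {y}
Therefore, FIRST(B) = {ε}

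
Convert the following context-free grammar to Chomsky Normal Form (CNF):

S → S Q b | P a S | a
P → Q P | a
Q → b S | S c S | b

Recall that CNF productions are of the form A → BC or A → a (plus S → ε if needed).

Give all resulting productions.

TB → b; TA → a; S → a; P → a; TC → c; Q → b; S → S X0; X0 → Q TB; S → P X1; X1 → TA S; P → Q P; Q → TB S; Q → S X2; X2 → TC S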